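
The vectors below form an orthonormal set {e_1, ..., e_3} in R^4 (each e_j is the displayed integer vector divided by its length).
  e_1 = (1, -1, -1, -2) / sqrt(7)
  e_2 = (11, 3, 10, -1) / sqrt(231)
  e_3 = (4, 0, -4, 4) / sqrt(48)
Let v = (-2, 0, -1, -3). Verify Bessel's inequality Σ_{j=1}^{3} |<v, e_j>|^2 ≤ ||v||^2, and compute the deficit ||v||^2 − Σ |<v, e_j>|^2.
Σ |<v, e_j>|^2 = 138/11; ||v||^2 = 14; deficit = 16/11

Write each e_j = u_j / sqrt(<u_j, u_j>) where u_j is the displayed integer vector. Then <v, e_j> = <v, u_j> / sqrt(<u_j, u_j>), so |<v, e_j>|^2 = <v, u_j>^2 / <u_j, u_j>.
Coefficients: <v, e_1> = 5/sqrt(7), <v, e_2> = -29/sqrt(231), <v, e_3> = -16/sqrt(48).
Square and sum: Σ |<v, e_j>|^2 = 138/11.
Compute ||v||^2 = v·v = 14.
Deficit = 14 − 138/11 = 16/11 ≥ 0, confirming Bessel's inequality. (The deficit equals ||v − Σ <v,e_j> e_j||^2, the squared distance from v to span{e_j}.)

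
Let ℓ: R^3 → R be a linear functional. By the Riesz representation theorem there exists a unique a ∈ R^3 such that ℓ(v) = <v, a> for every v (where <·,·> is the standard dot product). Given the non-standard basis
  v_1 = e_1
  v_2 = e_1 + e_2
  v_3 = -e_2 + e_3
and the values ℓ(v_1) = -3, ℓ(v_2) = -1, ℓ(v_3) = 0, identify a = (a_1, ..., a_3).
a = (-3, 2, 2)

Write a = (a_1, ..., a_3) in the standard basis. For each basis vector v_i, ℓ(v_i) = <v_i, a> is a linear equation in the a_j's. Collect the n equations into a matrix system V a = ℓ, where row i of V is v_i (expressed in the standard basis). Since V is invertible (lower-triangular with 1s on the diagonal, up to permutation), solve by back-substitution:
  V =
[[1, 0, 0],
 [1, 1, 0],
 [0, -1, 1]]
  V a = (-3, -1, 0)
Solving gives a = (-3, 2, 2).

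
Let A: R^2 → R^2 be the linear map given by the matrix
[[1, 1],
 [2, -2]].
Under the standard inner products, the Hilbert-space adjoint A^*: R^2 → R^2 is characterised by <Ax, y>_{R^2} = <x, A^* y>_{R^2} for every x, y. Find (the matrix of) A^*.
A^* = A^T =
[[1, 2],
 [1, -2]]

For real matrices with standard dot products, the defining identity <Ax, y> = <x, A^* y> gives (Ax)^T y = x^T (A^*) y, i.e. x^T A^T y = x^T (A^*) y. Since this holds for all x, y, we must have A^* = A^T. Therefore
A^* =
[[1, 2],
 [1, -2]].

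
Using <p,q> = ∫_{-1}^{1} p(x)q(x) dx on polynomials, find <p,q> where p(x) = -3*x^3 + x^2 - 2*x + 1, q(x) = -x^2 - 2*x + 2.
<p,q> = 28/3

Expand the product: p(x)·q(x) = 3*x^5 + 5*x^4 - 6*x^3 + 5*x^2 - 6*x + 2.
∫_{-1}^{1} of each monomial x^k gives [2/(k+1) if k even, 0 if k odd]. Integrating term-by-term (or equivalently evaluating the antiderivative F(x) = x^6/2 + x^5 - 3*x^4/2 + 5*x^3/3 - 3*x^2 + 2*x at the endpoints):
  F(1) − F(−1) = 2/3 − (-26/3) = 28/3.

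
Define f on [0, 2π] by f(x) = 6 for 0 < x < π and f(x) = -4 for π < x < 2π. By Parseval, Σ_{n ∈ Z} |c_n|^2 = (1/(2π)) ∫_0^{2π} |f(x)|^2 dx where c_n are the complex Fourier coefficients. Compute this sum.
Σ |c_n|^2 = 26

Parseval equates the L^2 energy of f (normalised by 1/(2π)) with the ℓ^2 sum of its Fourier coefficients: (1/(2π)) ∫_0^{2π} |f|^2 = Σ |c_n|^2.
Compute the left side: (1/(2π)) [∫_0^π 6^2 dx + ∫_π^{2π} (-4)^2 dx] = (1/(2π)) · (36π + 16π) = (36 + 16)/2 = 26.
So Σ_{n ∈ Z} |c_n|^2 = 26.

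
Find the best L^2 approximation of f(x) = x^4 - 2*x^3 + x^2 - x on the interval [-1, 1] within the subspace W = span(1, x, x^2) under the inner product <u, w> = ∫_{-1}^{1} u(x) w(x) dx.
g(x) = 13*x^2/7 - 11*x/5 - 3/35

The best approximation g ∈ W is the orthogonal projection of f onto W. Writing g = a_0 + a_1 x + a_2 x^2, the coefficients solve the normal equations G · a = b where
  G_{ij} = <φ_i, φ_j> and b_i = <f, φ_i>, with φ_0 = 1, φ_1 = x, φ_2 = x^2.
G =
  [2, 0, 2/3]
  [0, 2/3, 0]
  [2/3, 0, 2/5],
b = (16/15, -22/15, 24/35).
Solving gives a_0 = -3/35, a_1 = -11/5, a_2 = 13/7, so
  g(x) = 13*x^2/7 - 11*x/5 - 3/35.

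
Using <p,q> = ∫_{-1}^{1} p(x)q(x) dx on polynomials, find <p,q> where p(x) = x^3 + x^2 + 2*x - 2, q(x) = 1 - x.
<p,q> = -76/15

Expand the product: p(x)·q(x) = -x^4 - x^2 + 4*x - 2.
∫_{-1}^{1} of each monomial x^k gives [2/(k+1) if k even, 0 if k odd]. Integrating term-by-term (or equivalently evaluating the antiderivative F(x) = -x^5/5 - x^3/3 + 2*x^2 - 2*x at the endpoints):
  F(1) − F(−1) = -8/15 − (68/15) = -76/15.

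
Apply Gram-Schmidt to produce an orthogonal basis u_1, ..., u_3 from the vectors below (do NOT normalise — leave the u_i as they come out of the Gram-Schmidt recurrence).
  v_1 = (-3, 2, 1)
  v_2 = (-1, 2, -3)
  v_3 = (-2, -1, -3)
Orthogonal basis:
  u_1 = (-3, 2, 1)
  u_2 = (-1/7, 10/7, -23/7)
  u_3 = (-76/45, -19/9, -38/45)

Apply the Gram-Schmidt recurrence
  u_1 = v_1
  u_i = v_i − Σ_{j<i} ((v_i · u_j) / (u_j · u_j)) · u_j.

Step by step this gives:
  u_1 = (-3, 2, 1)
  u_2 = (-1/7, 10/7, -23/7)
  u_3 = (-76/45, -19/9, -38/45)

Orthogonality check:
  u_2 · u_1 = 0 (should be 0)
  u_3 · u_1 = 0 (should be 0)
  u_3 · u_2 = 0 (should be 0)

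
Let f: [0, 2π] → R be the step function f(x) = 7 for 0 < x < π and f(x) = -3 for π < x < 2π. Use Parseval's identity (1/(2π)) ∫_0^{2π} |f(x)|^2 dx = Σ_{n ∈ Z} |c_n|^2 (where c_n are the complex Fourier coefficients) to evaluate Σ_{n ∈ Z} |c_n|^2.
Σ |c_n|^2 = 29

Parseval equates the L^2 energy of f (normalised by 1/(2π)) with the ℓ^2 sum of its Fourier coefficients: (1/(2π)) ∫_0^{2π} |f|^2 = Σ |c_n|^2.
Compute the left side: (1/(2π)) [∫_0^π 7^2 dx + ∫_π^{2π} (-3)^2 dx] = (1/(2π)) · (49π + 9π) = (49 + 9)/2 = 29.
So Σ_{n ∈ Z} |c_n|^2 = 29.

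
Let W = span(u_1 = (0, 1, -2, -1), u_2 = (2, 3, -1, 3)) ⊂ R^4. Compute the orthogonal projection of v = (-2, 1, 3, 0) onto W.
proj_W(v) = (-14/67, -149/134, 114/67, 65/134)

Set up U = [u_1 | ... | u_2] ∈ R^(4×2). The projector onto W = col(U) is P = U (U^T U)^(-1) U^T.
Compute U^T U =
  [6, 2]
  [2, 23],
and U^T v = (-5, -4).
Solve U^T U · c = U^T v for the coefficients: c = (-107/134, -7/67). The projection is proj_W(v) = U c.
Check: (v - proj_W(v)) · u_1 = 0  (should be 0).
Check: (v - proj_W(v)) · u_2 = 0  (should be 0).
Result: proj_W(v) = (-14/67, -149/134, 114/67, 65/134).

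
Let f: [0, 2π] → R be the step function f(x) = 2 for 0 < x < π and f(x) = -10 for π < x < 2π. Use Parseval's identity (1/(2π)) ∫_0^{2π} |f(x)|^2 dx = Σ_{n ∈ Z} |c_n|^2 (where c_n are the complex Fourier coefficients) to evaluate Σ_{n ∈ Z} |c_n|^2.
Σ |c_n|^2 = 52

Parseval equates the L^2 energy of f (normalised by 1/(2π)) with the ℓ^2 sum of its Fourier coefficients: (1/(2π)) ∫_0^{2π} |f|^2 = Σ |c_n|^2.
Compute the left side: (1/(2π)) [∫_0^π 2^2 dx + ∫_π^{2π} (-10)^2 dx] = (1/(2π)) · (4π + 100π) = (4 + 100)/2 = 52.
So Σ_{n ∈ Z} |c_n|^2 = 52.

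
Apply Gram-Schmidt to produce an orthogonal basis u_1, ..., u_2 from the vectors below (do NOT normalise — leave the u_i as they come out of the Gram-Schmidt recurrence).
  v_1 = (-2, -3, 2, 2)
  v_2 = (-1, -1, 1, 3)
Orthogonal basis:
  u_1 = (-2, -3, 2, 2)
  u_2 = (5/21, 6/7, -5/21, 37/21)

Apply the Gram-Schmidt recurrence
  u_1 = v_1
  u_i = v_i − Σ_{j<i} ((v_i · u_j) / (u_j · u_j)) · u_j.

Step by step this gives:
  u_1 = (-2, -3, 2, 2)
  u_2 = (5/21, 6/7, -5/21, 37/21)

Orthogonality check:
  u_2 · u_1 = 0 (should be 0)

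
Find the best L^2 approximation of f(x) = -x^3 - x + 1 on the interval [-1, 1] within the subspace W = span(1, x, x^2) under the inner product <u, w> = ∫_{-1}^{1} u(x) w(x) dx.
g(x) = 1 - 8*x/5

The best approximation g ∈ W is the orthogonal projection of f onto W. Writing g = a_0 + a_1 x + a_2 x^2, the coefficients solve the normal equations G · a = b where
  G_{ij} = <φ_i, φ_j> and b_i = <f, φ_i>, with φ_0 = 1, φ_1 = x, φ_2 = x^2.
G =
  [2, 0, 2/3]
  [0, 2/3, 0]
  [2/3, 0, 2/5],
b = (2, -16/15, 2/3).
Solving gives a_0 = 1, a_1 = -8/5, a_2 = 0, so
  g(x) = 1 - 8*x/5.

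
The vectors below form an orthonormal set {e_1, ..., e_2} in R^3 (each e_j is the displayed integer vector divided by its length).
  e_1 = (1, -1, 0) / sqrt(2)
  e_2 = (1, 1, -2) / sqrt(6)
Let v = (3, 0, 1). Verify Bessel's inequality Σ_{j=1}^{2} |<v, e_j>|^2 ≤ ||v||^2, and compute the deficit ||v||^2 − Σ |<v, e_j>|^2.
Σ |<v, e_j>|^2 = 14/3; ||v||^2 = 10; deficit = 16/3

Write each e_j = u_j / sqrt(<u_j, u_j>) where u_j is the displayed integer vector. Then <v, e_j> = <v, u_j> / sqrt(<u_j, u_j>), so |<v, e_j>|^2 = <v, u_j>^2 / <u_j, u_j>.
Coefficients: <v, e_1> = 3/sqrt(2), <v, e_2> = 1/sqrt(6).
Square and sum: Σ |<v, e_j>|^2 = 14/3.
Compute ||v||^2 = v·v = 10.
Deficit = 10 − 14/3 = 16/3 ≥ 0, confirming Bessel's inequality. (The deficit equals ||v − Σ <v,e_j> e_j||^2, the squared distance from v to span{e_j}.)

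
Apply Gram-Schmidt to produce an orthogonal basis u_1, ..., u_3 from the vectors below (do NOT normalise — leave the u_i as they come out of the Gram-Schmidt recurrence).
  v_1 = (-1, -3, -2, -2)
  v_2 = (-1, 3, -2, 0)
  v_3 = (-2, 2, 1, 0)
Orthogonal basis:
  u_1 = (-1, -3, -2, -2)
  u_2 = (-11/9, 7/3, -22/9, -4/9)
  u_3 = (-112/59, 10/59, 71/59, -30/59)

Apply the Gram-Schmidt recurrence
  u_1 = v_1
  u_i = v_i − Σ_{j<i} ((v_i · u_j) / (u_j · u_j)) · u_j.

Step by step this gives:
  u_1 = (-1, -3, -2, -2)
  u_2 = (-11/9, 7/3, -22/9, -4/9)
  u_3 = (-112/59, 10/59, 71/59, -30/59)

Orthogonality check:
  u_2 · u_1 = 0 (should be 0)
  u_3 · u_1 = 0 (should be 0)
  u_3 · u_2 = 0 (should be 0)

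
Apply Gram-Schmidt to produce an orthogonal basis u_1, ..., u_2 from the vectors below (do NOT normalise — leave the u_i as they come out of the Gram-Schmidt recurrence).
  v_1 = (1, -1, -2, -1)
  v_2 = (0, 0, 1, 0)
Orthogonal basis:
  u_1 = (1, -1, -2, -1)
  u_2 = (2/7, -2/7, 3/7, -2/7)

Apply the Gram-Schmidt recurrence
  u_1 = v_1
  u_i = v_i − Σ_{j<i} ((v_i · u_j) / (u_j · u_j)) · u_j.

Step by step this gives:
  u_1 = (1, -1, -2, -1)
  u_2 = (2/7, -2/7, 3/7, -2/7)

Orthogonality check:
  u_2 · u_1 = 0 (should be 0)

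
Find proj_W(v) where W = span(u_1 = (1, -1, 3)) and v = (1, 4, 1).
proj_W(v) = (0, 0, 0)

Set up U = [u_1 | ... | u_1] ∈ R^(3×1). The projector onto W = col(U) is P = U (U^T U)^(-1) U^T.
Compute U^T U =
  [11],
and U^T v = (0).
Solve U^T U · c = U^T v for the coefficients: c = (0). The projection is proj_W(v) = U c.
Check: (v - proj_W(v)) · u_1 = 0  (should be 0).
Result: proj_W(v) = (0, 0, 0).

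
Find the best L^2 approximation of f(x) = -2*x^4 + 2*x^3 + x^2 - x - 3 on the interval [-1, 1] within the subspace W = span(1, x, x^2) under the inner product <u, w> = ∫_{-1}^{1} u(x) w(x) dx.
g(x) = -5*x^2/7 + x/5 - 99/35

The best approximation g ∈ W is the orthogonal projection of f onto W. Writing g = a_0 + a_1 x + a_2 x^2, the coefficients solve the normal equations G · a = b where
  G_{ij} = <φ_i, φ_j> and b_i = <f, φ_i>, with φ_0 = 1, φ_1 = x, φ_2 = x^2.
G =
  [2, 0, 2/3]
  [0, 2/3, 0]
  [2/3, 0, 2/5],
b = (-92/15, 2/15, -76/35).
Solving gives a_0 = -99/35, a_1 = 1/5, a_2 = -5/7, so
  g(x) = -5*x^2/7 + x/5 - 99/35.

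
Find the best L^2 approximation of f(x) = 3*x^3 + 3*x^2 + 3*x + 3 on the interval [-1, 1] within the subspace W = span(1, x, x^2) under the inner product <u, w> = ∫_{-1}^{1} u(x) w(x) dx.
g(x) = 3*x^2 + 24*x/5 + 3

The best approximation g ∈ W is the orthogonal projection of f onto W. Writing g = a_0 + a_1 x + a_2 x^2, the coefficients solve the normal equations G · a = b where
  G_{ij} = <φ_i, φ_j> and b_i = <f, φ_i>, with φ_0 = 1, φ_1 = x, φ_2 = x^2.
G =
  [2, 0, 2/3]
  [0, 2/3, 0]
  [2/3, 0, 2/5],
b = (8, 16/5, 16/5).
Solving gives a_0 = 3, a_1 = 24/5, a_2 = 3, so
  g(x) = 3*x^2 + 24*x/5 + 3.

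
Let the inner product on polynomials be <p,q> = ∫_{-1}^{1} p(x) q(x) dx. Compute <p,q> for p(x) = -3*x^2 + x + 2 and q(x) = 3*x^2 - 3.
<p,q> = -28/5

Expand the product: p(x)·q(x) = -9*x^4 + 3*x^3 + 15*x^2 - 3*x - 6.
∫_{-1}^{1} of each monomial x^k gives [2/(k+1) if k even, 0 if k odd]. Integrating term-by-term (or equivalently evaluating the antiderivative F(x) = -9*x^5/5 + 3*x^4/4 + 5*x^3 - 3*x^2/2 - 6*x at the endpoints):
  F(1) − F(−1) = -71/20 − (41/20) = -28/5.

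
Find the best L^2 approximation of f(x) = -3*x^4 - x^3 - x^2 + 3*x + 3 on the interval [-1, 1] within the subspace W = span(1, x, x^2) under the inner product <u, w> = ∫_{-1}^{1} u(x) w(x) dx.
g(x) = -25*x^2/7 + 12*x/5 + 114/35

The best approximation g ∈ W is the orthogonal projection of f onto W. Writing g = a_0 + a_1 x + a_2 x^2, the coefficients solve the normal equations G · a = b where
  G_{ij} = <φ_i, φ_j> and b_i = <f, φ_i>, with φ_0 = 1, φ_1 = x, φ_2 = x^2.
G =
  [2, 0, 2/3]
  [0, 2/3, 0]
  [2/3, 0, 2/5],
b = (62/15, 8/5, 26/35).
Solving gives a_0 = 114/35, a_1 = 12/5, a_2 = -25/7, so
  g(x) = -25*x^2/7 + 12*x/5 + 114/35.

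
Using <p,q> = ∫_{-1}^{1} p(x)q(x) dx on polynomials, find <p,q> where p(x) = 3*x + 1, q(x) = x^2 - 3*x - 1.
<p,q> = -22/3

Expand the product: p(x)·q(x) = 3*x^3 - 8*x^2 - 6*x - 1.
∫_{-1}^{1} of each monomial x^k gives [2/(k+1) if k even, 0 if k odd]. Integrating term-by-term (or equivalently evaluating the antiderivative F(x) = 3*x^4/4 - 8*x^3/3 - 3*x^2 - x at the endpoints):
  F(1) − F(−1) = -71/12 − (17/12) = -22/3.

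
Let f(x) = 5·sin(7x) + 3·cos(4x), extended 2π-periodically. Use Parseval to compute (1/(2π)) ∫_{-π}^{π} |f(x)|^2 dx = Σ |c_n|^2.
Σ |c_n|^2 = 17

Expand |f|^2 and use orthogonality of {sin(nx), cos(mx)} on [-π, π]:
  ∫_{-π}^{π} sin(nx)^2 dx = π, ∫ cos(mx)^2 dx = π, and cross terms integrate to 0.
So ∫_{-π}^{π} f(x)^2 dx = 5^2 · π + 3^2 · π = (25 + 9)π.
Divide by 2π: (25 + 9)/2 = 17.
By Parseval, this equals Σ |c_n|^2.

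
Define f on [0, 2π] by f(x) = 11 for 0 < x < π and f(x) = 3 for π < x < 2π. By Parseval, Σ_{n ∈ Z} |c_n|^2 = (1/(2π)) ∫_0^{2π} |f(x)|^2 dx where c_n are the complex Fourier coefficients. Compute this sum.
Σ |c_n|^2 = 65

Parseval equates the L^2 energy of f (normalised by 1/(2π)) with the ℓ^2 sum of its Fourier coefficients: (1/(2π)) ∫_0^{2π} |f|^2 = Σ |c_n|^2.
Compute the left side: (1/(2π)) [∫_0^π 11^2 dx + ∫_π^{2π} 3^2 dx] = (1/(2π)) · (121π + 9π) = (121 + 9)/2 = 65.
So Σ_{n ∈ Z} |c_n|^2 = 65.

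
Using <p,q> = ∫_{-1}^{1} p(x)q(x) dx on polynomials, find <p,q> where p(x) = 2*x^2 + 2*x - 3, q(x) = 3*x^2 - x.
<p,q> = -74/15

Expand the product: p(x)·q(x) = 6*x^4 + 4*x^3 - 11*x^2 + 3*x.
∫_{-1}^{1} of each monomial x^k gives [2/(k+1) if k even, 0 if k odd]. Integrating term-by-term (or equivalently evaluating the antiderivative F(x) = 6*x^5/5 + x^4 - 11*x^3/3 + 3*x^2/2 at the endpoints):
  F(1) − F(−1) = 1/30 − (149/30) = -74/15.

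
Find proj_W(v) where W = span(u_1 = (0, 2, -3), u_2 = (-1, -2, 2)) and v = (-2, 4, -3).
proj_W(v) = (-14/17, 38/17, -71/17)

Set up U = [u_1 | ... | u_2] ∈ R^(3×2). The projector onto W = col(U) is P = U (U^T U)^(-1) U^T.
Compute U^T U =
  [13, -10]
  [-10, 9],
and U^T v = (17, -12).
Solve U^T U · c = U^T v for the coefficients: c = (33/17, 14/17). The projection is proj_W(v) = U c.
Check: (v - proj_W(v)) · u_1 = 0  (should be 0).
Check: (v - proj_W(v)) · u_2 = 0  (should be 0).
Result: proj_W(v) = (-14/17, 38/17, -71/17).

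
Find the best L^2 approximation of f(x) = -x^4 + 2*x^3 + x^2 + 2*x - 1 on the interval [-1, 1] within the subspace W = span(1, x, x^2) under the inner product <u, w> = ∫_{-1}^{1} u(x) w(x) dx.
g(x) = x^2/7 + 16*x/5 - 32/35

The best approximation g ∈ W is the orthogonal projection of f onto W. Writing g = a_0 + a_1 x + a_2 x^2, the coefficients solve the normal equations G · a = b where
  G_{ij} = <φ_i, φ_j> and b_i = <f, φ_i>, with φ_0 = 1, φ_1 = x, φ_2 = x^2.
G =
  [2, 0, 2/3]
  [0, 2/3, 0]
  [2/3, 0, 2/5],
b = (-26/15, 32/15, -58/105).
Solving gives a_0 = -32/35, a_1 = 16/5, a_2 = 1/7, so
  g(x) = x^2/7 + 16*x/5 - 32/35.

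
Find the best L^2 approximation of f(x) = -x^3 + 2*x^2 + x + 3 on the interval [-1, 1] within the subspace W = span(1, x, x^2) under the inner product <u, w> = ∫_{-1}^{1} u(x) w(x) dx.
g(x) = 2*x^2 + 2*x/5 + 3

The best approximation g ∈ W is the orthogonal projection of f onto W. Writing g = a_0 + a_1 x + a_2 x^2, the coefficients solve the normal equations G · a = b where
  G_{ij} = <φ_i, φ_j> and b_i = <f, φ_i>, with φ_0 = 1, φ_1 = x, φ_2 = x^2.
G =
  [2, 0, 2/3]
  [0, 2/3, 0]
  [2/3, 0, 2/5],
b = (22/3, 4/15, 14/5).
Solving gives a_0 = 3, a_1 = 2/5, a_2 = 2, so
  g(x) = 2*x^2 + 2*x/5 + 3.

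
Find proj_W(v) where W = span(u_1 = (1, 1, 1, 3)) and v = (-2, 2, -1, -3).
proj_W(v) = (-5/6, -5/6, -5/6, -5/2)

Set up U = [u_1 | ... | u_1] ∈ R^(4×1). The projector onto W = col(U) is P = U (U^T U)^(-1) U^T.
Compute U^T U =
  [12],
and U^T v = (-10).
Solve U^T U · c = U^T v for the coefficients: c = (-5/6). The projection is proj_W(v) = U c.
Check: (v - proj_W(v)) · u_1 = 0  (should be 0).
Result: proj_W(v) = (-5/6, -5/6, -5/6, -5/2).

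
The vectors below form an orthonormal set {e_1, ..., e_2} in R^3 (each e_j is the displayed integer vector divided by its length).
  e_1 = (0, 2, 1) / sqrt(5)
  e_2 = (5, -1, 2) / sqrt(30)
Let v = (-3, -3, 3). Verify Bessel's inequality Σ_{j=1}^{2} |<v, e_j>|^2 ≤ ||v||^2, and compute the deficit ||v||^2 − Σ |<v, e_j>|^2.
Σ |<v, e_j>|^2 = 3; ||v||^2 = 27; deficit = 24

Write each e_j = u_j / sqrt(<u_j, u_j>) where u_j is the displayed integer vector. Then <v, e_j> = <v, u_j> / sqrt(<u_j, u_j>), so |<v, e_j>|^2 = <v, u_j>^2 / <u_j, u_j>.
Coefficients: <v, e_1> = -3/sqrt(5), <v, e_2> = -6/sqrt(30).
Square and sum: Σ |<v, e_j>|^2 = 3.
Compute ||v||^2 = v·v = 27.
Deficit = 27 − 3 = 24 ≥ 0, confirming Bessel's inequality. (The deficit equals ||v − Σ <v,e_j> e_j||^2, the squared distance from v to span{e_j}.)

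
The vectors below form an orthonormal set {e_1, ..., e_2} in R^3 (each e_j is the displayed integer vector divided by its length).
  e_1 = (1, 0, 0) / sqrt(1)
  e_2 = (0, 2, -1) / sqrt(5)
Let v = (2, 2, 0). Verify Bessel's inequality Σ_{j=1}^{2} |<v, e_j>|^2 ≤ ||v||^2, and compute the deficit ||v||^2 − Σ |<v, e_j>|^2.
Σ |<v, e_j>|^2 = 36/5; ||v||^2 = 8; deficit = 4/5

Write each e_j = u_j / sqrt(<u_j, u_j>) where u_j is the displayed integer vector. Then <v, e_j> = <v, u_j> / sqrt(<u_j, u_j>), so |<v, e_j>|^2 = <v, u_j>^2 / <u_j, u_j>.
Coefficients: <v, e_1> = 2/sqrt(1), <v, e_2> = 4/sqrt(5).
Square and sum: Σ |<v, e_j>|^2 = 36/5.
Compute ||v||^2 = v·v = 8.
Deficit = 8 − 36/5 = 4/5 ≥ 0, confirming Bessel's inequality. (The deficit equals ||v − Σ <v,e_j> e_j||^2, the squared distance from v to span{e_j}.)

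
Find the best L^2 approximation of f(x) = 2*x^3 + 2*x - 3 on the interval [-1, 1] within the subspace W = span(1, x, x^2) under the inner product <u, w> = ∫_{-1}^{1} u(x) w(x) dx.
g(x) = 16*x/5 - 3

The best approximation g ∈ W is the orthogonal projection of f onto W. Writing g = a_0 + a_1 x + a_2 x^2, the coefficients solve the normal equations G · a = b where
  G_{ij} = <φ_i, φ_j> and b_i = <f, φ_i>, with φ_0 = 1, φ_1 = x, φ_2 = x^2.
G =
  [2, 0, 2/3]
  [0, 2/3, 0]
  [2/3, 0, 2/5],
b = (-6, 32/15, -2).
Solving gives a_0 = -3, a_1 = 16/5, a_2 = 0, so
  g(x) = 16*x/5 - 3.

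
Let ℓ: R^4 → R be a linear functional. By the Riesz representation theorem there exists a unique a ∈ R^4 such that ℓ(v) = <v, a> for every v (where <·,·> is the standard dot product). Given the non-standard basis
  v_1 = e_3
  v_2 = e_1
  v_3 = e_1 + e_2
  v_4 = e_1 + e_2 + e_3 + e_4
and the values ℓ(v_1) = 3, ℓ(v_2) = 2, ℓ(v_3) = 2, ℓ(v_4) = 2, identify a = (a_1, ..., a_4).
a = (2, 0, 3, -3)

Write a = (a_1, ..., a_4) in the standard basis. For each basis vector v_i, ℓ(v_i) = <v_i, a> is a linear equation in the a_j's. Collect the n equations into a matrix system V a = ℓ, where row i of V is v_i (expressed in the standard basis). Since V is invertible (lower-triangular with 1s on the diagonal, up to permutation), solve by back-substitution:
  V =
[[0, 0, 1, 0],
 [1, 0, 0, 0],
 [1, 1, 0, 0],
 [1, 1, 1, 1]]
  V a = (3, 2, 2, 2)
Solving gives a = (2, 0, 3, -3).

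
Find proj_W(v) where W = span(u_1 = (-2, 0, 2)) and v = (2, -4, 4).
proj_W(v) = (-1, 0, 1)

Set up U = [u_1 | ... | u_1] ∈ R^(3×1). The projector onto W = col(U) is P = U (U^T U)^(-1) U^T.
Compute U^T U =
  [8],
and U^T v = (4).
Solve U^T U · c = U^T v for the coefficients: c = (1/2). The projection is proj_W(v) = U c.
Check: (v - proj_W(v)) · u_1 = 0  (should be 0).
Result: proj_W(v) = (-1, 0, 1).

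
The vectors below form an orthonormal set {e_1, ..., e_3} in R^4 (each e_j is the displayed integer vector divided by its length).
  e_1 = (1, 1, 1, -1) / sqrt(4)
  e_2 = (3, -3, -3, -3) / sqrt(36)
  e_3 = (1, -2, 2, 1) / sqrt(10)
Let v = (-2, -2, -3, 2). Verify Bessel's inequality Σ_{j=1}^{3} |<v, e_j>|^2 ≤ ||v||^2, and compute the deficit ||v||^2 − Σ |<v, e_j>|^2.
Σ |<v, e_j>|^2 = 209/10; ||v||^2 = 21; deficit = 1/10

Write each e_j = u_j / sqrt(<u_j, u_j>) where u_j is the displayed integer vector. Then <v, e_j> = <v, u_j> / sqrt(<u_j, u_j>), so |<v, e_j>|^2 = <v, u_j>^2 / <u_j, u_j>.
Coefficients: <v, e_1> = -9/sqrt(4), <v, e_2> = 3/sqrt(36), <v, e_3> = -2/sqrt(10).
Square and sum: Σ |<v, e_j>|^2 = 209/10.
Compute ||v||^2 = v·v = 21.
Deficit = 21 − 209/10 = 1/10 ≥ 0, confirming Bessel's inequality. (The deficit equals ||v − Σ <v,e_j> e_j||^2, the squared distance from v to span{e_j}.)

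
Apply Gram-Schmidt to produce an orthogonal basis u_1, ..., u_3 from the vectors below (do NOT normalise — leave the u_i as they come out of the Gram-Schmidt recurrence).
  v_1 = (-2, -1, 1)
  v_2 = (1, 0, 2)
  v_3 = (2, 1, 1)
Orthogonal basis:
  u_1 = (-2, -1, 1)
  u_2 = (1, 0, 2)
  u_3 = (-2/15, 1/3, 1/15)

Apply the Gram-Schmidt recurrence
  u_1 = v_1
  u_i = v_i − Σ_{j<i} ((v_i · u_j) / (u_j · u_j)) · u_j.

Step by step this gives:
  u_1 = (-2, -1, 1)
  u_2 = (1, 0, 2)
  u_3 = (-2/15, 1/3, 1/15)

Orthogonality check:
  u_2 · u_1 = 0 (should be 0)
  u_3 · u_1 = 0 (should be 0)
  u_3 · u_2 = 0 (should be 0)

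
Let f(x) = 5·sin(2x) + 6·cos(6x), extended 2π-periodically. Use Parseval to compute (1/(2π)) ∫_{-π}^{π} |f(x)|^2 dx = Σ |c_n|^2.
Σ |c_n|^2 = 61/2

Expand |f|^2 and use orthogonality of {sin(nx), cos(mx)} on [-π, π]:
  ∫_{-π}^{π} sin(nx)^2 dx = π, ∫ cos(mx)^2 dx = π, and cross terms integrate to 0.
So ∫_{-π}^{π} f(x)^2 dx = 5^2 · π + 6^2 · π = (25 + 36)π.
Divide by 2π: (25 + 36)/2 = 61/2.
By Parseval, this equals Σ |c_n|^2.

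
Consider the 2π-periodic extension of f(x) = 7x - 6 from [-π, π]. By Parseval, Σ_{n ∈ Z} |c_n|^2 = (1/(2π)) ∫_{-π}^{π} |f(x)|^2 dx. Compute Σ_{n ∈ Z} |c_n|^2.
Σ |c_n|^2 = 49π^2/3 + 36

Expand and integrate term by term over [-π, π]:
  ∫ (7x)^2 dx = 49·(2π^3/3); ∫ 2·7·(-6)·x dx = 0 (odd integrand); ∫ (-6)^2 dx = 36·2π.
So (1/(2π)) ∫_{-π}^{π} (7x - 6)^2 dx = 49π^2/3 + 36 = 49π^2/3 + 36.
Parseval ⇒ Σ |c_n|^2 = 49π^2/3 + 36.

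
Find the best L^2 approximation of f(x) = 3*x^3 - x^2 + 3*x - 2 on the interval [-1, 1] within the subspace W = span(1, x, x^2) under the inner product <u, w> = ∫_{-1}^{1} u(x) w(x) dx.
g(x) = -x^2 + 24*x/5 - 2

The best approximation g ∈ W is the orthogonal projection of f onto W. Writing g = a_0 + a_1 x + a_2 x^2, the coefficients solve the normal equations G · a = b where
  G_{ij} = <φ_i, φ_j> and b_i = <f, φ_i>, with φ_0 = 1, φ_1 = x, φ_2 = x^2.
G =
  [2, 0, 2/3]
  [0, 2/3, 0]
  [2/3, 0, 2/5],
b = (-14/3, 16/5, -26/15).
Solving gives a_0 = -2, a_1 = 24/5, a_2 = -1, so
  g(x) = -x^2 + 24*x/5 - 2.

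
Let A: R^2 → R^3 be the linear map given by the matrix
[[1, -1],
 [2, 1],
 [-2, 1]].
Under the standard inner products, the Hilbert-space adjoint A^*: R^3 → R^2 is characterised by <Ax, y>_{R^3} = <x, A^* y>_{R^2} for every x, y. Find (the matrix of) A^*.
A^* = A^T =
[[1, 2, -2],
 [-1, 1, 1]]

For real matrices with standard dot products, the defining identity <Ax, y> = <x, A^* y> gives (Ax)^T y = x^T (A^*) y, i.e. x^T A^T y = x^T (A^*) y. Since this holds for all x, y, we must have A^* = A^T. Therefore
A^* =
[[1, 2, -2],
 [-1, 1, 1]].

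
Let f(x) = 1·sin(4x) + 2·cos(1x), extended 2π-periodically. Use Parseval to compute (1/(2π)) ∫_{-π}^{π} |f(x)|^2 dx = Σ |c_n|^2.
Σ |c_n|^2 = 5/2

Expand |f|^2 and use orthogonality of {sin(nx), cos(mx)} on [-π, π]:
  ∫_{-π}^{π} sin(nx)^2 dx = π, ∫ cos(mx)^2 dx = π, and cross terms integrate to 0.
So ∫_{-π}^{π} f(x)^2 dx = 1^2 · π + 2^2 · π = (1 + 4)π.
Divide by 2π: (1 + 4)/2 = 5/2.
By Parseval, this equals Σ |c_n|^2.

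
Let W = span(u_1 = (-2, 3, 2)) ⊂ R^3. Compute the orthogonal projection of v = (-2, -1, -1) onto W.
proj_W(v) = (2/17, -3/17, -2/17)

Set up U = [u_1 | ... | u_1] ∈ R^(3×1). The projector onto W = col(U) is P = U (U^T U)^(-1) U^T.
Compute U^T U =
  [17],
and U^T v = (-1).
Solve U^T U · c = U^T v for the coefficients: c = (-1/17). The projection is proj_W(v) = U c.
Check: (v - proj_W(v)) · u_1 = 0  (should be 0).
Result: proj_W(v) = (2/17, -3/17, -2/17).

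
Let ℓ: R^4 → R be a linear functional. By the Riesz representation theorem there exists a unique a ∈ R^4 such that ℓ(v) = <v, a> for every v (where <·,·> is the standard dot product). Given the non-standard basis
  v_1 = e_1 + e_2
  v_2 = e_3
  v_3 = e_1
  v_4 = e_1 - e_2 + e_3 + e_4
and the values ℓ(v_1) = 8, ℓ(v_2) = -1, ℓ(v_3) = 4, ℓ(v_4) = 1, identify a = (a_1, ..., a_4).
a = (4, 4, -1, 2)

Write a = (a_1, ..., a_4) in the standard basis. For each basis vector v_i, ℓ(v_i) = <v_i, a> is a linear equation in the a_j's. Collect the n equations into a matrix system V a = ℓ, where row i of V is v_i (expressed in the standard basis). Since V is invertible (lower-triangular with 1s on the diagonal, up to permutation), solve by back-substitution:
  V =
[[1, 1, 0, 0],
 [0, 0, 1, 0],
 [1, 0, 0, 0],
 [1, -1, 1, 1]]
  V a = (8, -1, 4, 1)
Solving gives a = (4, 4, -1, 2).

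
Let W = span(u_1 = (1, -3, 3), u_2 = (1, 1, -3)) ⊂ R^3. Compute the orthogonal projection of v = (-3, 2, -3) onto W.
proj_W(v) = (-39/22, 71/22, -24/11)

Set up U = [u_1 | ... | u_2] ∈ R^(3×2). The projector onto W = col(U) is P = U (U^T U)^(-1) U^T.
Compute U^T U =
  [19, -11]
  [-11, 11],
and U^T v = (-18, 8).
Solve U^T U · c = U^T v for the coefficients: c = (-5/4, -23/44). The projection is proj_W(v) = U c.
Check: (v - proj_W(v)) · u_1 = 0  (should be 0).
Check: (v - proj_W(v)) · u_2 = 0  (should be 0).
Result: proj_W(v) = (-39/22, 71/22, -24/11).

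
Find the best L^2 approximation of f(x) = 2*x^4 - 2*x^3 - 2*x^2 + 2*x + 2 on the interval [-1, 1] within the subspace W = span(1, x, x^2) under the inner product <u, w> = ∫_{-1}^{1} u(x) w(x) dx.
g(x) = -2*x^2/7 + 4*x/5 + 64/35

The best approximation g ∈ W is the orthogonal projection of f onto W. Writing g = a_0 + a_1 x + a_2 x^2, the coefficients solve the normal equations G · a = b where
  G_{ij} = <φ_i, φ_j> and b_i = <f, φ_i>, with φ_0 = 1, φ_1 = x, φ_2 = x^2.
G =
  [2, 0, 2/3]
  [0, 2/3, 0]
  [2/3, 0, 2/5],
b = (52/15, 8/15, 116/105).
Solving gives a_0 = 64/35, a_1 = 4/5, a_2 = -2/7, so
  g(x) = -2*x^2/7 + 4*x/5 + 64/35.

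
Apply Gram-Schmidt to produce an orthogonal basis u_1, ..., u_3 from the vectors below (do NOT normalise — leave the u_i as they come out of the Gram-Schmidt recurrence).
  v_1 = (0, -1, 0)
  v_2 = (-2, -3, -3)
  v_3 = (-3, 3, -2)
Orthogonal basis:
  u_1 = (0, -1, 0)
  u_2 = (-2, 0, -3)
  u_3 = (-15/13, 0, 10/13)

Apply the Gram-Schmidt recurrence
  u_1 = v_1
  u_i = v_i − Σ_{j<i} ((v_i · u_j) / (u_j · u_j)) · u_j.

Step by step this gives:
  u_1 = (0, -1, 0)
  u_2 = (-2, 0, -3)
  u_3 = (-15/13, 0, 10/13)

Orthogonality check:
  u_2 · u_1 = 0 (should be 0)
  u_3 · u_1 = 0 (should be 0)
  u_3 · u_2 = 0 (should be 0)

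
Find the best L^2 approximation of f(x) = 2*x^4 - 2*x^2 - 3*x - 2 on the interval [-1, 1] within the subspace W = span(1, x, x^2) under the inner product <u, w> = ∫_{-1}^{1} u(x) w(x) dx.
g(x) = -2*x^2/7 - 3*x - 76/35

The best approximation g ∈ W is the orthogonal projection of f onto W. Writing g = a_0 + a_1 x + a_2 x^2, the coefficients solve the normal equations G · a = b where
  G_{ij} = <φ_i, φ_j> and b_i = <f, φ_i>, with φ_0 = 1, φ_1 = x, φ_2 = x^2.
G =
  [2, 0, 2/3]
  [0, 2/3, 0]
  [2/3, 0, 2/5],
b = (-68/15, -2, -164/105).
Solving gives a_0 = -76/35, a_1 = -3, a_2 = -2/7, so
  g(x) = -2*x^2/7 - 3*x - 76/35.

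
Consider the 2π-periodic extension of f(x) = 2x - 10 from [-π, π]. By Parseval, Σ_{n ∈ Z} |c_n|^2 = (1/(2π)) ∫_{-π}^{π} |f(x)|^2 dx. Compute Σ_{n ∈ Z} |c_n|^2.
Σ |c_n|^2 = 4π^2/3 + 100

Expand and integrate term by term over [-π, π]:
  ∫ (2x)^2 dx = 4·(2π^3/3); ∫ 2·2·(-10)·x dx = 0 (odd integrand); ∫ (-10)^2 dx = 100·2π.
So (1/(2π)) ∫_{-π}^{π} (2x - 10)^2 dx = 4π^2/3 + 100 = 4π^2/3 + 100.
Parseval ⇒ Σ |c_n|^2 = 4π^2/3 + 100.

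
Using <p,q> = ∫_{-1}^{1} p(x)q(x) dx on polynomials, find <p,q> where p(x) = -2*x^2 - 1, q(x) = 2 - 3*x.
<p,q> = -20/3

Expand the product: p(x)·q(x) = 6*x^3 - 4*x^2 + 3*x - 2.
∫_{-1}^{1} of each monomial x^k gives [2/(k+1) if k even, 0 if k odd]. Integrating term-by-term (or equivalently evaluating the antiderivative F(x) = 3*x^4/2 - 4*x^3/3 + 3*x^2/2 - 2*x at the endpoints):
  F(1) − F(−1) = -1/3 − (19/3) = -20/3.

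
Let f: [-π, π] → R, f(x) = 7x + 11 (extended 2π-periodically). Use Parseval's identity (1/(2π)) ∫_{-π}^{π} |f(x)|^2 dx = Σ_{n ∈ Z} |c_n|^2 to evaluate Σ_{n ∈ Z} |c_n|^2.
Σ |c_n|^2 = 49π^2/3 + 121

Expand and integrate term by term over [-π, π]:
  ∫ (7x)^2 dx = 49·(2π^3/3); ∫ 2·7·(11)·x dx = 0 (odd integrand); ∫ 11^2 dx = 121·2π.
So (1/(2π)) ∫_{-π}^{π} (7x + 11)^2 dx = 49π^2/3 + 121 = 49π^2/3 + 121.
Parseval ⇒ Σ |c_n|^2 = 49π^2/3 + 121.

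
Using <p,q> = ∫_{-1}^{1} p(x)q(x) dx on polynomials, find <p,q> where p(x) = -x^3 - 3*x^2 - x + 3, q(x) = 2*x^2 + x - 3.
<p,q> = -172/15

Expand the product: p(x)·q(x) = -2*x^5 - 7*x^4 - 2*x^3 + 14*x^2 + 6*x - 9.
∫_{-1}^{1} of each monomial x^k gives [2/(k+1) if k even, 0 if k odd]. Integrating term-by-term (or equivalently evaluating the antiderivative F(x) = -x^6/3 - 7*x^5/5 - x^4/2 + 14*x^3/3 + 3*x^2 - 9*x at the endpoints):
  F(1) − F(−1) = -107/30 − (79/10) = -172/15.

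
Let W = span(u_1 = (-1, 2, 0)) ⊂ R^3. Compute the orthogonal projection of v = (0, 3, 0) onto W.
proj_W(v) = (-6/5, 12/5, 0)

Set up U = [u_1 | ... | u_1] ∈ R^(3×1). The projector onto W = col(U) is P = U (U^T U)^(-1) U^T.
Compute U^T U =
  [5],
and U^T v = (6).
Solve U^T U · c = U^T v for the coefficients: c = (6/5). The projection is proj_W(v) = U c.
Check: (v - proj_W(v)) · u_1 = 0  (should be 0).
Result: proj_W(v) = (-6/5, 12/5, 0).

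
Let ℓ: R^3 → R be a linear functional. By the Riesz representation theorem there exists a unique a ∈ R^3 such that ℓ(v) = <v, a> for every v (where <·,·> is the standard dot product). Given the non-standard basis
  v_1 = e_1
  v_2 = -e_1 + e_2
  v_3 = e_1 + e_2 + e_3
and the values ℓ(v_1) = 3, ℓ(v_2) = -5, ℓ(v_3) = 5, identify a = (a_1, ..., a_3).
a = (3, -2, 4)

Write a = (a_1, ..., a_3) in the standard basis. For each basis vector v_i, ℓ(v_i) = <v_i, a> is a linear equation in the a_j's. Collect the n equations into a matrix system V a = ℓ, where row i of V is v_i (expressed in the standard basis). Since V is invertible (lower-triangular with 1s on the diagonal, up to permutation), solve by back-substitution:
  V =
[[1, 0, 0],
 [-1, 1, 0],
 [1, 1, 1]]
  V a = (3, -5, 5)
Solving gives a = (3, -2, 4).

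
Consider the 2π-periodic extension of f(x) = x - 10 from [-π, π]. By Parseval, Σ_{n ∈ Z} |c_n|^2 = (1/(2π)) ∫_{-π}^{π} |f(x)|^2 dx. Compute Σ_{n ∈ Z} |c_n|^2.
Σ |c_n|^2 = π^2/3 + 100

Expand and integrate term by term over [-π, π]:
  ∫ (x)^2 dx = 1·(2π^3/3); ∫ 2·1·(-10)·x dx = 0 (odd integrand); ∫ (-10)^2 dx = 100·2π.
So (1/(2π)) ∫_{-π}^{π} (x - 10)^2 dx = 1π^2/3 + 100 = π^2/3 + 100.
Parseval ⇒ Σ |c_n|^2 = π^2/3 + 100.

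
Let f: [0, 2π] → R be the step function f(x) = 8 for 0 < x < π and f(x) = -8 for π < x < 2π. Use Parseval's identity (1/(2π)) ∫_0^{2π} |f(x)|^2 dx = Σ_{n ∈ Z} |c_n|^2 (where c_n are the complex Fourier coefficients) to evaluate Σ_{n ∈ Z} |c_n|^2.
Σ |c_n|^2 = 64

Parseval equates the L^2 energy of f (normalised by 1/(2π)) with the ℓ^2 sum of its Fourier coefficients: (1/(2π)) ∫_0^{2π} |f|^2 = Σ |c_n|^2.
Compute the left side: (1/(2π)) [∫_0^π 8^2 dx + ∫_π^{2π} (-8)^2 dx] = (1/(2π)) · (64π + 64π) = (64 + 64)/2 = 64.
So Σ_{n ∈ Z} |c_n|^2 = 64.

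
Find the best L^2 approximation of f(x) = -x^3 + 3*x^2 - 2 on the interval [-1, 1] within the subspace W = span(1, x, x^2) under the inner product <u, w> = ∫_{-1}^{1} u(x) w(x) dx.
g(x) = 3*x^2 - 3*x/5 - 2

The best approximation g ∈ W is the orthogonal projection of f onto W. Writing g = a_0 + a_1 x + a_2 x^2, the coefficients solve the normal equations G · a = b where
  G_{ij} = <φ_i, φ_j> and b_i = <f, φ_i>, with φ_0 = 1, φ_1 = x, φ_2 = x^2.
G =
  [2, 0, 2/3]
  [0, 2/3, 0]
  [2/3, 0, 2/5],
b = (-2, -2/5, -2/15).
Solving gives a_0 = -2, a_1 = -3/5, a_2 = 3, so
  g(x) = 3*x^2 - 3*x/5 - 2.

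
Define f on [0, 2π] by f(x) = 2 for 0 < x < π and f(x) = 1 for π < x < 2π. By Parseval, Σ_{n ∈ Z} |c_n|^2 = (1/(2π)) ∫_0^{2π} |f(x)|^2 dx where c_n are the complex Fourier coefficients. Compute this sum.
Σ |c_n|^2 = 5/2

Parseval equates the L^2 energy of f (normalised by 1/(2π)) with the ℓ^2 sum of its Fourier coefficients: (1/(2π)) ∫_0^{2π} |f|^2 = Σ |c_n|^2.
Compute the left side: (1/(2π)) [∫_0^π 2^2 dx + ∫_π^{2π} 1^2 dx] = (1/(2π)) · (4π + 1π) = (4 + 1)/2 = 5/2.
So Σ_{n ∈ Z} |c_n|^2 = 5/2.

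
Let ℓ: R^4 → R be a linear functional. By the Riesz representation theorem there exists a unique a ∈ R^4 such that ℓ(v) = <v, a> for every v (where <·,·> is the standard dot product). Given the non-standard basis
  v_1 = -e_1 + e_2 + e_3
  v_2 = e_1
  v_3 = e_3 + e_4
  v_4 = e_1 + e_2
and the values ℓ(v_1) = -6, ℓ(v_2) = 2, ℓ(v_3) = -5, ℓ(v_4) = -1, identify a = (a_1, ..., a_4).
a = (2, -3, -1, -4)

Write a = (a_1, ..., a_4) in the standard basis. For each basis vector v_i, ℓ(v_i) = <v_i, a> is a linear equation in the a_j's. Collect the n equations into a matrix system V a = ℓ, where row i of V is v_i (expressed in the standard basis). Since V is invertible (lower-triangular with 1s on the diagonal, up to permutation), solve by back-substitution:
  V =
[[-1, 1, 1, 0],
 [1, 0, 0, 0],
 [0, 0, 1, 1],
 [1, 1, 0, 0]]
  V a = (-6, 2, -5, -1)
Solving gives a = (2, -3, -1, -4).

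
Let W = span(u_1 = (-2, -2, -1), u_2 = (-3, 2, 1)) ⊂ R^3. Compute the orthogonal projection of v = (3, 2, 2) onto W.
proj_W(v) = (3, 12/5, 6/5)

Set up U = [u_1 | ... | u_2] ∈ R^(3×2). The projector onto W = col(U) is P = U (U^T U)^(-1) U^T.
Compute U^T U =
  [9, 1]
  [1, 14],
and U^T v = (-12, -3).
Solve U^T U · c = U^T v for the coefficients: c = (-33/25, -3/25). The projection is proj_W(v) = U c.
Check: (v - proj_W(v)) · u_1 = 0  (should be 0).
Check: (v - proj_W(v)) · u_2 = 0  (should be 0).
Result: proj_W(v) = (3, 12/5, 6/5).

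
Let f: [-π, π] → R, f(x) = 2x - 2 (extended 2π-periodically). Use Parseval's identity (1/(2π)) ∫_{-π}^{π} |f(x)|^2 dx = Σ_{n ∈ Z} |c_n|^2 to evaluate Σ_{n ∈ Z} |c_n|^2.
Σ |c_n|^2 = 4π^2/3 + 4

Expand and integrate term by term over [-π, π]:
  ∫ (2x)^2 dx = 4·(2π^3/3); ∫ 2·2·(-2)·x dx = 0 (odd integrand); ∫ (-2)^2 dx = 4·2π.
So (1/(2π)) ∫_{-π}^{π} (2x - 2)^2 dx = 4π^2/3 + 4 = 4π^2/3 + 4.
Parseval ⇒ Σ |c_n|^2 = 4π^2/3 + 4.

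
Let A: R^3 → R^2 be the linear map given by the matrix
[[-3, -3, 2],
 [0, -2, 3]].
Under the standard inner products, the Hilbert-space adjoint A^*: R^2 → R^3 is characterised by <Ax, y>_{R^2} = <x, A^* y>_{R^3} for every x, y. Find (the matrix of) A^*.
A^* = A^T =
[[-3, 0],
 [-3, -2],
 [2, 3]]

For real matrices with standard dot products, the defining identity <Ax, y> = <x, A^* y> gives (Ax)^T y = x^T (A^*) y, i.e. x^T A^T y = x^T (A^*) y. Since this holds for all x, y, we must have A^* = A^T. Therefore
A^* =
[[-3, 0],
 [-3, -2],
 [2, 3]].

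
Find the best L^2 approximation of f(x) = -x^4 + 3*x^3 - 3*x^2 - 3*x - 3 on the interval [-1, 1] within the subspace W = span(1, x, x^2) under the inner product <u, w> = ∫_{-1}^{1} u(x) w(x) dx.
g(x) = -27*x^2/7 - 6*x/5 - 102/35

The best approximation g ∈ W is the orthogonal projection of f onto W. Writing g = a_0 + a_1 x + a_2 x^2, the coefficients solve the normal equations G · a = b where
  G_{ij} = <φ_i, φ_j> and b_i = <f, φ_i>, with φ_0 = 1, φ_1 = x, φ_2 = x^2.
G =
  [2, 0, 2/3]
  [0, 2/3, 0]
  [2/3, 0, 2/5],
b = (-42/5, -4/5, -122/35).
Solving gives a_0 = -102/35, a_1 = -6/5, a_2 = -27/7, so
  g(x) = -27*x^2/7 - 6*x/5 - 102/35.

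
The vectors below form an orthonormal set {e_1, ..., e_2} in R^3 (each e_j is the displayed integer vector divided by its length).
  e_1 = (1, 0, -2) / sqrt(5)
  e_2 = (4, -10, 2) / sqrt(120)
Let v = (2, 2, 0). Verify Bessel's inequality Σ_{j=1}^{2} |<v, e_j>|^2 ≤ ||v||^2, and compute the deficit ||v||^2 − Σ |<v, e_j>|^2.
Σ |<v, e_j>|^2 = 2; ||v||^2 = 8; deficit = 6

Write each e_j = u_j / sqrt(<u_j, u_j>) where u_j is the displayed integer vector. Then <v, e_j> = <v, u_j> / sqrt(<u_j, u_j>), so |<v, e_j>|^2 = <v, u_j>^2 / <u_j, u_j>.
Coefficients: <v, e_1> = 2/sqrt(5), <v, e_2> = -12/sqrt(120).
Square and sum: Σ |<v, e_j>|^2 = 2.
Compute ||v||^2 = v·v = 8.
Deficit = 8 − 2 = 6 ≥ 0, confirming Bessel's inequality. (The deficit equals ||v − Σ <v,e_j> e_j||^2, the squared distance from v to span{e_j}.)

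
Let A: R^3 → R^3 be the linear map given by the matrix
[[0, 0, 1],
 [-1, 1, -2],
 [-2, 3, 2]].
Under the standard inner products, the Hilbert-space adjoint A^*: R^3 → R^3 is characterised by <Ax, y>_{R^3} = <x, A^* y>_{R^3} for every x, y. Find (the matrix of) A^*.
A^* = A^T =
[[0, -1, -2],
 [0, 1, 3],
 [1, -2, 2]]

For real matrices with standard dot products, the defining identity <Ax, y> = <x, A^* y> gives (Ax)^T y = x^T (A^*) y, i.e. x^T A^T y = x^T (A^*) y. Since this holds for all x, y, we must have A^* = A^T. Therefore
A^* =
[[0, -1, -2],
 [0, 1, 3],
 [1, -2, 2]].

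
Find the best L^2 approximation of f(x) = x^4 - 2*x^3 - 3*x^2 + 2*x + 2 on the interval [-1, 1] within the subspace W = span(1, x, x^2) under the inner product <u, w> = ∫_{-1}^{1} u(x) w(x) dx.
g(x) = -15*x^2/7 + 4*x/5 + 67/35

The best approximation g ∈ W is the orthogonal projection of f onto W. Writing g = a_0 + a_1 x + a_2 x^2, the coefficients solve the normal equations G · a = b where
  G_{ij} = <φ_i, φ_j> and b_i = <f, φ_i>, with φ_0 = 1, φ_1 = x, φ_2 = x^2.
G =
  [2, 0, 2/3]
  [0, 2/3, 0]
  [2/3, 0, 2/5],
b = (12/5, 8/15, 44/105).
Solving gives a_0 = 67/35, a_1 = 4/5, a_2 = -15/7, so
  g(x) = -15*x^2/7 + 4*x/5 + 67/35.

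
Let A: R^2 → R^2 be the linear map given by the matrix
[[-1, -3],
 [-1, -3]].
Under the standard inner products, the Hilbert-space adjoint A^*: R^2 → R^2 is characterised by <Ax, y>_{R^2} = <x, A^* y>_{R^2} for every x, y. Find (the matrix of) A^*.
A^* = A^T =
[[-1, -1],
 [-3, -3]]

For real matrices with standard dot products, the defining identity <Ax, y> = <x, A^* y> gives (Ax)^T y = x^T (A^*) y, i.e. x^T A^T y = x^T (A^*) y. Since this holds for all x, y, we must have A^* = A^T. Therefore
A^* =
[[-1, -1],
 [-3, -3]].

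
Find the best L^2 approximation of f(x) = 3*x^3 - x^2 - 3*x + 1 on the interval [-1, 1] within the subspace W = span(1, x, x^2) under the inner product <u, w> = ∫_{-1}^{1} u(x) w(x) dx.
g(x) = -x^2 - 6*x/5 + 1

The best approximation g ∈ W is the orthogonal projection of f onto W. Writing g = a_0 + a_1 x + a_2 x^2, the coefficients solve the normal equations G · a = b where
  G_{ij} = <φ_i, φ_j> and b_i = <f, φ_i>, with φ_0 = 1, φ_1 = x, φ_2 = x^2.
G =
  [2, 0, 2/3]
  [0, 2/3, 0]
  [2/3, 0, 2/5],
b = (4/3, -4/5, 4/15).
Solving gives a_0 = 1, a_1 = -6/5, a_2 = -1, so
  g(x) = -x^2 - 6*x/5 + 1.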